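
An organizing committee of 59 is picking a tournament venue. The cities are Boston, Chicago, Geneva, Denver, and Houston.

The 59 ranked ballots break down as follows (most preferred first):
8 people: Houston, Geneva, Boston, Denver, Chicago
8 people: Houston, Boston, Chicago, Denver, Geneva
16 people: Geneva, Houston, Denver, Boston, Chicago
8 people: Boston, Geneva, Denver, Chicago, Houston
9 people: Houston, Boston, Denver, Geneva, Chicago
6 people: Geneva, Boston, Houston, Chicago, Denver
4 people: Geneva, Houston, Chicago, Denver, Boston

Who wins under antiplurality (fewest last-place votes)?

Last-place votes: Boston 4, Chicago 33, Geneva 8, Denver 6, Houston 8.

Boston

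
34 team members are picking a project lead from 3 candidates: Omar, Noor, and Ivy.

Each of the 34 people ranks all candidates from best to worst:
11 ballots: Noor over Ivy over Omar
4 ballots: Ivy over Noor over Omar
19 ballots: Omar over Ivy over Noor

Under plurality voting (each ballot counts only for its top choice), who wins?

Omar

First-place votes: Omar 19, Noor 11, Ivy 4.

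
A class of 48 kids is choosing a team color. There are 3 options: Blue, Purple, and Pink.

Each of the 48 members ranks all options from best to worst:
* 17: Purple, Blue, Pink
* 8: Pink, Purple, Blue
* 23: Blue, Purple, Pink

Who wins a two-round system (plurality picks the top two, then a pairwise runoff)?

Purple

Round 1 first-place votes: Blue 23, Purple 17, Pink 8. Blue and Purple advance.
Runoff: Blue is ranked above Purple on 23 ballots, Purple above Blue on 25.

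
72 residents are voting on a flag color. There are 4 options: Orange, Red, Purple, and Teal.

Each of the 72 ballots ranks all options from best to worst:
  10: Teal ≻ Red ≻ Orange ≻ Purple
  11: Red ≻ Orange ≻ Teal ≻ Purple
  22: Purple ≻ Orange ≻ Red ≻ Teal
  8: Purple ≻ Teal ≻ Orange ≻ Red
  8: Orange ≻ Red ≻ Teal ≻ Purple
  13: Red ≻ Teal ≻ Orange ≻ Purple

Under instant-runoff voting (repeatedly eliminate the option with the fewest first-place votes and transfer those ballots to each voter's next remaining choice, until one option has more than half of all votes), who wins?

Round 1: Orange 8, Red 24, Purple 30, Teal 10. Orange eliminated.
Round 2: Red 32, Purple 30, Teal 10. Teal eliminated.
Round 3: Red 42, Purple 30. Red has a majority (≥37).

Red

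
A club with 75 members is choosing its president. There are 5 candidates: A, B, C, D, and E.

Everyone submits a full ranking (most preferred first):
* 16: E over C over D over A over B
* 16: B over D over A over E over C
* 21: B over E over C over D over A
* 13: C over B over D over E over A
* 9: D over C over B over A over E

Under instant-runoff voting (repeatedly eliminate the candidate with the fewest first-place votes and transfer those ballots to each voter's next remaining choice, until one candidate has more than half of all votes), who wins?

C

Round 1: A 0, B 37, C 13, D 9, E 16. A eliminated.
Round 2: B 37, C 13, D 9, E 16. D eliminated.
Round 3: B 37, C 22, E 16. E eliminated.
Round 4: B 37, C 38. C has a majority (≥38).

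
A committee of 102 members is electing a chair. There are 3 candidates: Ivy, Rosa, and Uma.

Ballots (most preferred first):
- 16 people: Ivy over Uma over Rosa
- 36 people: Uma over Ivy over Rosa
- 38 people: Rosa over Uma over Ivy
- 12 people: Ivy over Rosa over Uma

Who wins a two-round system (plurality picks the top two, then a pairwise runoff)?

Uma

Round 1 first-place votes: Ivy 28, Rosa 38, Uma 36. Rosa and Uma advance.
Runoff: Rosa is ranked above Uma on 50 ballots, Uma above Rosa on 52.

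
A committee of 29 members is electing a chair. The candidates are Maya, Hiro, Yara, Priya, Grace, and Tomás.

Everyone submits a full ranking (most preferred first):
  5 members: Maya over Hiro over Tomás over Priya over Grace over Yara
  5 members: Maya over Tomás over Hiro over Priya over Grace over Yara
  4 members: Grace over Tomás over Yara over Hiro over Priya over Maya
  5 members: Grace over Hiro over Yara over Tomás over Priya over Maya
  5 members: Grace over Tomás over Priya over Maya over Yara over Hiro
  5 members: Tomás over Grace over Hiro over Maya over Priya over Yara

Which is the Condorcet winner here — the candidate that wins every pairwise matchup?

Tomás

Tomás vs Maya: 19–10
Tomás vs Hiro: 19–10
Tomás vs Yara: 24–5
Tomás vs Priya: 29–0
Tomás vs Grace: 15–14
Tomás beats every other candidate.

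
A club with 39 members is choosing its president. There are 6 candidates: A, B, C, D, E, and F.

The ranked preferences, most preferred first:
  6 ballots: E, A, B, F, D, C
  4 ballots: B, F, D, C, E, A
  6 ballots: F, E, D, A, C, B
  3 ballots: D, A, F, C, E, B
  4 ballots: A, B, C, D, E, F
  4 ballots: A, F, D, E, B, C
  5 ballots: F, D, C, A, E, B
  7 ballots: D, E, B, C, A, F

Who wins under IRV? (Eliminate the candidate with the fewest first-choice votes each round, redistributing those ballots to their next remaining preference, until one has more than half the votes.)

A

Round 1: A 8, B 4, C 0, D 10, E 6, F 11. C eliminated.
Round 2: A 8, B 4, D 10, E 6, F 11. B eliminated.
Round 3: A 8, D 10, E 6, F 15. E eliminated.
Round 4: A 14, D 10, F 15. D eliminated.
Round 5: A 24, F 15. A has a majority (≥20).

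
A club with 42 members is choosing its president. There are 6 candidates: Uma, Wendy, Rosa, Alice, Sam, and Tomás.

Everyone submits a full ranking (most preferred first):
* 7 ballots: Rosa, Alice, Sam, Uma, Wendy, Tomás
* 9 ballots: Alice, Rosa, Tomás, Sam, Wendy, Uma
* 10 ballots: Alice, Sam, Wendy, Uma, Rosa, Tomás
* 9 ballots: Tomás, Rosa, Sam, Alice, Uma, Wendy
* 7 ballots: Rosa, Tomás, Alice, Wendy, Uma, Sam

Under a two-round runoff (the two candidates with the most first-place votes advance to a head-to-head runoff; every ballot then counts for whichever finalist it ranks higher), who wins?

Round 1 first-place votes: Uma 0, Wendy 0, Rosa 14, Alice 19, Sam 0, Tomás 9. Alice and Rosa advance.
Runoff: Alice is ranked above Rosa on 19 ballots, Rosa above Alice on 23.

Rosa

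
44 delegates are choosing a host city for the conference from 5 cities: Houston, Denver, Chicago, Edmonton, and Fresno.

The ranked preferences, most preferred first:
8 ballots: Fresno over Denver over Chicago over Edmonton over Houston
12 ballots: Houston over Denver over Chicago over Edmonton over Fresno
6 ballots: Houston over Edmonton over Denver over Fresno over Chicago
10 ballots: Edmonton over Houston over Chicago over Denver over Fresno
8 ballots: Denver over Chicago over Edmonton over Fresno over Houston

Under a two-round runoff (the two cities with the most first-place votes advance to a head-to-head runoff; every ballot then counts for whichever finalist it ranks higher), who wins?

Edmonton

Round 1 first-place votes: Houston 18, Denver 8, Chicago 0, Edmonton 10, Fresno 8. Houston and Edmonton advance.
Runoff: Houston is ranked above Edmonton on 18 ballots, Edmonton above Houston on 26.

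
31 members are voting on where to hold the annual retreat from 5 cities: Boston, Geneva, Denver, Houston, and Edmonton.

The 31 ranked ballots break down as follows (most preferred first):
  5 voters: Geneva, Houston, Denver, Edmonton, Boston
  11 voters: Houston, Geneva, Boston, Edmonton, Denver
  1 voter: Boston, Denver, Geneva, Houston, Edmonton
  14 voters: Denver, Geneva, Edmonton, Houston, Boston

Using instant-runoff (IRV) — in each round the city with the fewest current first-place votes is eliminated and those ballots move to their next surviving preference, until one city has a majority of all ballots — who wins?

Round 1: Boston 1, Geneva 5, Denver 14, Houston 11, Edmonton 0. Edmonton eliminated.
Round 2: Boston 1, Geneva 5, Denver 14, Houston 11. Boston eliminated.
Round 3: Geneva 5, Denver 15, Houston 11. Geneva eliminated.
Round 4: Denver 15, Houston 16. Houston has a majority (≥16).

Houston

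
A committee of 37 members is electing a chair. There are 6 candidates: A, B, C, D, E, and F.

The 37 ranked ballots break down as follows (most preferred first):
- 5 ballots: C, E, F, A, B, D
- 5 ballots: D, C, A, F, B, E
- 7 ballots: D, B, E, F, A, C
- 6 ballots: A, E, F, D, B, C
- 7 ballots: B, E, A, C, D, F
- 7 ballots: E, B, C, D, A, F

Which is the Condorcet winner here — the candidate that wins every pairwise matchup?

B

B vs A: 21–16
B vs C: 27–10
B vs D: 19–18
B vs E: 19–18
B vs F: 21–16
B beats every other candidate.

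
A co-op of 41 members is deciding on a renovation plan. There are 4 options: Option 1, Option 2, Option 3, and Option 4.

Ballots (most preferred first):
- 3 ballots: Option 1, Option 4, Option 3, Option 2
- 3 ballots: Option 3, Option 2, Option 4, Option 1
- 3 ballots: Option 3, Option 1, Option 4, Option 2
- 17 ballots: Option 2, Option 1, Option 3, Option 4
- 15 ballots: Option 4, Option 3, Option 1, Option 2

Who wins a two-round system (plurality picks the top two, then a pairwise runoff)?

Option 4

Round 1 first-place votes: Option 1 3, Option 2 17, Option 3 6, Option 4 15. Option 2 and Option 4 advance.
Runoff: Option 2 is ranked above Option 4 on 20 ballots, Option 4 above Option 2 on 21.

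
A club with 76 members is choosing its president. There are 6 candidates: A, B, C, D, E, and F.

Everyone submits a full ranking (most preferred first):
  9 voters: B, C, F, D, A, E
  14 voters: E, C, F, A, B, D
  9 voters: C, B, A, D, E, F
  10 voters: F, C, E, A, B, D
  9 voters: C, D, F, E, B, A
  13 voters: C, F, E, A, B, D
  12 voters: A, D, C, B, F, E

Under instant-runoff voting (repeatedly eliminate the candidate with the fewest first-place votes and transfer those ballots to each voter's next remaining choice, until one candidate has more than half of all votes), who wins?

Round 1: A 12, B 9, C 31, D 0, E 14, F 10. D eliminated.
Round 2: A 12, B 9, C 31, E 14, F 10. B eliminated.
Round 3: A 12, C 40, E 14, F 10. C has a majority (≥39).

C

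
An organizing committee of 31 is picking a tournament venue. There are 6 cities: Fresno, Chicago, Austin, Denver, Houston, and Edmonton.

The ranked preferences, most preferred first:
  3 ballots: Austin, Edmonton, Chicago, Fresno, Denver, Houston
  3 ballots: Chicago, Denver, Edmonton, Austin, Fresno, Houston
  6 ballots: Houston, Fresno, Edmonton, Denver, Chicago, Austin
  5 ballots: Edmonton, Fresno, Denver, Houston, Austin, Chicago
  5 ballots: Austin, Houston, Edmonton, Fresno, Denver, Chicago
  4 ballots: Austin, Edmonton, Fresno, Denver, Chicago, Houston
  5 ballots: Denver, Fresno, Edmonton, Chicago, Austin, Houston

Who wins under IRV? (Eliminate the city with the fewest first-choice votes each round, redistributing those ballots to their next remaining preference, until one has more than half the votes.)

Denver

Round 1: Fresno 0, Chicago 3, Austin 12, Denver 5, Houston 6, Edmonton 5. Fresno eliminated.
Round 2: Chicago 3, Austin 12, Denver 5, Houston 6, Edmonton 5. Chicago eliminated.
Round 3: Austin 12, Denver 8, Houston 6, Edmonton 5. Edmonton eliminated.
Round 4: Austin 12, Denver 13, Houston 6. Houston eliminated.
Round 5: Austin 12, Denver 19. Denver has a majority (≥16).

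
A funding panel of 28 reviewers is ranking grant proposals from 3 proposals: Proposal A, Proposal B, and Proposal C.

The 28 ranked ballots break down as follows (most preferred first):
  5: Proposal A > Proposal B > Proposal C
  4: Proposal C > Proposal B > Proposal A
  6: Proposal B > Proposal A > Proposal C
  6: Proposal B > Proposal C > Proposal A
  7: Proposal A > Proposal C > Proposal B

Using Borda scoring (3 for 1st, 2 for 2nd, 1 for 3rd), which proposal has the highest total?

Proposal A: 5×3 + 4×1 + 6×2 + 6×1 + 7×3 = 58
Proposal B: 5×2 + 4×2 + 6×3 + 6×3 + 7×1 = 61
Proposal C: 5×1 + 4×3 + 6×1 + 6×2 + 7×2 = 49

Proposal B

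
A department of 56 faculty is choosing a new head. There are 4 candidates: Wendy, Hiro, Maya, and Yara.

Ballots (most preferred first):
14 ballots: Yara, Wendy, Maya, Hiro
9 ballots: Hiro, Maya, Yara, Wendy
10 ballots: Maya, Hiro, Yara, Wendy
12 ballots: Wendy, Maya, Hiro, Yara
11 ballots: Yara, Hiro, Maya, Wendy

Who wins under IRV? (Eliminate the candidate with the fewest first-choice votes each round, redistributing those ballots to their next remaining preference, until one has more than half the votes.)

Maya

Round 1: Wendy 12, Hiro 9, Maya 10, Yara 25. Hiro eliminated.
Round 2: Wendy 12, Maya 19, Yara 25. Wendy eliminated.
Round 3: Maya 31, Yara 25. Maya has a majority (≥29).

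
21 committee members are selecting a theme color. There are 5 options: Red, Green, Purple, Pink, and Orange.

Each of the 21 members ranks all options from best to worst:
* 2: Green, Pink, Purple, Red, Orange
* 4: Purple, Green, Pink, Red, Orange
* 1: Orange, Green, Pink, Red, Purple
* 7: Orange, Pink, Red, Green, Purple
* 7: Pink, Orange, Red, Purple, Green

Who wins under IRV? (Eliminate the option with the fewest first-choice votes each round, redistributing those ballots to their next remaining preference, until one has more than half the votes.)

Pink

Round 1: Red 0, Green 2, Purple 4, Pink 7, Orange 8. Red eliminated.
Round 2: Green 2, Purple 4, Pink 7, Orange 8. Green eliminated.
Round 3: Purple 4, Pink 9, Orange 8. Purple eliminated.
Round 4: Pink 13, Orange 8. Pink has a majority (≥11).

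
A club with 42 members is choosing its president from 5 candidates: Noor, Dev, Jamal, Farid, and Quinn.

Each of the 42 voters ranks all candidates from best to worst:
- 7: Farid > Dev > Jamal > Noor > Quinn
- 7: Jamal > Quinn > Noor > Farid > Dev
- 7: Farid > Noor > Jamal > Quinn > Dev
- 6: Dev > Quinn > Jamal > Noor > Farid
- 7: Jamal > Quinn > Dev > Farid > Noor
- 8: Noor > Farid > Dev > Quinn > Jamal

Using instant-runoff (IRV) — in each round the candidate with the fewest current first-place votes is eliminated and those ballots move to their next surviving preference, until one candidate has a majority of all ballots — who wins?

Round 1: Noor 8, Dev 6, Jamal 14, Farid 14, Quinn 0. Quinn eliminated.
Round 2: Noor 8, Dev 6, Jamal 14, Farid 14. Dev eliminated.
Round 3: Noor 8, Jamal 20, Farid 14. Noor eliminated.
Round 4: Jamal 20, Farid 22. Farid has a majority (≥22).

Farid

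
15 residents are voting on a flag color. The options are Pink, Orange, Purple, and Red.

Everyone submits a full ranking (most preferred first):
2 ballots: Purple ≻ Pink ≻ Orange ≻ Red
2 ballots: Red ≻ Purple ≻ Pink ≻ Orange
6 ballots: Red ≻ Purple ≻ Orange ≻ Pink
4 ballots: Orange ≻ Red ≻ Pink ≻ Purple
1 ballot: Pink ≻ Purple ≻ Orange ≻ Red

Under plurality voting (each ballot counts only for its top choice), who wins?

Red

First-place votes: Pink 1, Orange 4, Purple 2, Red 8.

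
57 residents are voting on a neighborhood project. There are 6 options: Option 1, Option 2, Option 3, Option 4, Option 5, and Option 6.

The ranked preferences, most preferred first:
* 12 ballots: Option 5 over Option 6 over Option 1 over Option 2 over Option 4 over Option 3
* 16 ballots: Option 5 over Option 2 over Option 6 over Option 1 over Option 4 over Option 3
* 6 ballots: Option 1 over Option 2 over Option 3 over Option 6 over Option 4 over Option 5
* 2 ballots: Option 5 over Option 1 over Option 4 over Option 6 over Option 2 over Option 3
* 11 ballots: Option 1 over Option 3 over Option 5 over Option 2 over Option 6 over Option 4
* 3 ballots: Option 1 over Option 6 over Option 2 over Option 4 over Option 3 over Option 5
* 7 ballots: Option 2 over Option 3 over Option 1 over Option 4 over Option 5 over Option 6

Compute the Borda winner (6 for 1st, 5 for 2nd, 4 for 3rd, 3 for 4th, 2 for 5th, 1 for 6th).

Option 1: 12×4 + 16×3 + 6×6 + 2×5 + 11×6 + 3×6 + 7×4 = 254
Option 2: 12×3 + 16×5 + 6×5 + 2×2 + 11×3 + 3×4 + 7×6 = 237
Option 3: 12×1 + 16×1 + 6×4 + 2×1 + 11×5 + 3×2 + 7×5 = 150
Option 4: 12×2 + 16×2 + 6×2 + 2×4 + 11×1 + 3×3 + 7×3 = 117
Option 5: 12×6 + 16×6 + 6×1 + 2×6 + 11×4 + 3×1 + 7×2 = 247
Option 6: 12×5 + 16×4 + 6×3 + 2×3 + 11×2 + 3×5 + 7×1 = 192

Option 1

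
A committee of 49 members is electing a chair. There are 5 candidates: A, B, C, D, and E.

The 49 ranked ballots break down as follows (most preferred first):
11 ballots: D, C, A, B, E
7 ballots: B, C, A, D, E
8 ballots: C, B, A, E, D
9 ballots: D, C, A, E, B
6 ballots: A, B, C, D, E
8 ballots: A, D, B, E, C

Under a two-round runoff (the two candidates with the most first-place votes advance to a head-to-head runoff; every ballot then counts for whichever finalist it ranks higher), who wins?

Round 1 first-place votes: A 14, B 7, C 8, D 20, E 0. D and A advance.
Runoff: D is ranked above A on 20 ballots, A above D on 29.

A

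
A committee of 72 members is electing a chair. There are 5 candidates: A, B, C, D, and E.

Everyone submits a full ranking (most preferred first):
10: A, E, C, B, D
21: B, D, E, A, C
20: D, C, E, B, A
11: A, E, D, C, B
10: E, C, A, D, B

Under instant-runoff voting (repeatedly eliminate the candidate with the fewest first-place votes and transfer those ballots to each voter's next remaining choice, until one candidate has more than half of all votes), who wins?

B

Round 1: A 21, B 21, C 0, D 20, E 10. C eliminated.
Round 2: A 21, B 21, D 20, E 10. E eliminated.
Round 3: A 31, B 21, D 20. D eliminated.
Round 4: A 31, B 41. B has a majority (≥37).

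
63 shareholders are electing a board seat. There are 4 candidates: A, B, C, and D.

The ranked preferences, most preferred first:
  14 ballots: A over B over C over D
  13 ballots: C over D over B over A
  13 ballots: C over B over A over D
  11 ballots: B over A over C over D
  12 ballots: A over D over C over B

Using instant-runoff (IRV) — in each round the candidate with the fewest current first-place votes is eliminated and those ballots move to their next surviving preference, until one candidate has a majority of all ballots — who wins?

Round 1: A 26, B 11, C 26, D 0. D eliminated.
Round 2: A 26, B 11, C 26. B eliminated.
Round 3: A 37, C 26. A has a majority (≥32).

A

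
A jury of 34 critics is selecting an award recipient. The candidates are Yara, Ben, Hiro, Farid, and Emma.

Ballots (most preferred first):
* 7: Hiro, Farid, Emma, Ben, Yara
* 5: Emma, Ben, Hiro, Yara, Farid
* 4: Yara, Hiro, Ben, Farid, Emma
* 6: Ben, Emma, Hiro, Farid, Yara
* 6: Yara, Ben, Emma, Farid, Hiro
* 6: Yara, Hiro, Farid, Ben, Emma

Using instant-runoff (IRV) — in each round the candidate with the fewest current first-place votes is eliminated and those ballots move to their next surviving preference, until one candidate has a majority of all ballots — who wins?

Round 1: Yara 16, Ben 6, Hiro 7, Farid 0, Emma 5. Farid eliminated.
Round 2: Yara 16, Ben 6, Hiro 7, Emma 5. Emma eliminated.
Round 3: Yara 16, Ben 11, Hiro 7. Hiro eliminated.
Round 4: Yara 16, Ben 18. Ben has a majority (≥18).

Ben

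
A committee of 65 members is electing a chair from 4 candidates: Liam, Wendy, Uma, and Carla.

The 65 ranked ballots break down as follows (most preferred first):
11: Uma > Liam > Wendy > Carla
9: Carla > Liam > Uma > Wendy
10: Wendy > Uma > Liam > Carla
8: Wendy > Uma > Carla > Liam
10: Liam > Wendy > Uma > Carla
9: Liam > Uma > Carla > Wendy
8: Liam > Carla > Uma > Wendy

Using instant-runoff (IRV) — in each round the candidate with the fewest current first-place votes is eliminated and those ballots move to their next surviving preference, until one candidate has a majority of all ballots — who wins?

Round 1: Liam 27, Wendy 18, Uma 11, Carla 9. Carla eliminated.
Round 2: Liam 36, Wendy 18, Uma 11. Liam has a majority (≥33).

Liam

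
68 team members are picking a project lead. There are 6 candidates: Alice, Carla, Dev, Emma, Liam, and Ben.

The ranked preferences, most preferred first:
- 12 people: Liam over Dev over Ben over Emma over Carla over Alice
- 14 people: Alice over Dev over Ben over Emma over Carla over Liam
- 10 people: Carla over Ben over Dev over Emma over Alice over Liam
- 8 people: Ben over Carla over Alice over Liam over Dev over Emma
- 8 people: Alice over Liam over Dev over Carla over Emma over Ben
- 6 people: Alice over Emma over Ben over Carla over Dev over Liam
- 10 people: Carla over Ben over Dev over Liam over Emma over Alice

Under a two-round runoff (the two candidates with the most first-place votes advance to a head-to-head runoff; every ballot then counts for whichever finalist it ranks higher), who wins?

Carla

Round 1 first-place votes: Alice 28, Carla 20, Dev 0, Emma 0, Liam 12, Ben 8. Alice and Carla advance.
Runoff: Alice is ranked above Carla on 28 ballots, Carla above Alice on 40.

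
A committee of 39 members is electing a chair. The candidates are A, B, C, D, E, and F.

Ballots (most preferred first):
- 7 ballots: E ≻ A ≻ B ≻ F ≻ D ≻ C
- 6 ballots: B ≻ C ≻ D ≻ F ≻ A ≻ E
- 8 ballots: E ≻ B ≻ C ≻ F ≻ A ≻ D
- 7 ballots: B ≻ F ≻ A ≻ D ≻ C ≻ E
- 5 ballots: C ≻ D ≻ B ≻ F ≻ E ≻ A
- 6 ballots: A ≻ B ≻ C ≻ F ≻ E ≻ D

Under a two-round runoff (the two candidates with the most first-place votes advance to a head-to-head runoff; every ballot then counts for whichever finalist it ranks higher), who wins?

B

Round 1 first-place votes: A 6, B 13, C 5, D 0, E 15, F 0. E and B advance.
Runoff: E is ranked above B on 15 ballots, B above E on 24.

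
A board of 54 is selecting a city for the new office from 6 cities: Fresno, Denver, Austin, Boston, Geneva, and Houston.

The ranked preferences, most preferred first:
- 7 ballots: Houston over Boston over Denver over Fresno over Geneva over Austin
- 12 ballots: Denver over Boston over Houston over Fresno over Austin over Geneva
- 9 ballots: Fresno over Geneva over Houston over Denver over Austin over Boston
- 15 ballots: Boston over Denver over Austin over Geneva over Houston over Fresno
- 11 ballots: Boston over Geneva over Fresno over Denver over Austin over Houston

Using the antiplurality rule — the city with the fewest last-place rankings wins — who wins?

Last-place votes: Fresno 15, Denver 0, Austin 7, Boston 9, Geneva 12, Houston 11.

Denver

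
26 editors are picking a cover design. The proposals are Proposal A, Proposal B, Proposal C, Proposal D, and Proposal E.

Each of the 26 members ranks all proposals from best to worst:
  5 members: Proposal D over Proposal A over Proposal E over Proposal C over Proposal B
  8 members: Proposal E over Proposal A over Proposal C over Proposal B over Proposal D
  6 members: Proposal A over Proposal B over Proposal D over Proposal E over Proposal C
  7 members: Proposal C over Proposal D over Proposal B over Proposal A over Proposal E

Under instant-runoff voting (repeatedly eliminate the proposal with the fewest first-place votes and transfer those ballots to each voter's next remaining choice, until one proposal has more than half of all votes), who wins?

Round 1: Proposal A 6, Proposal B 0, Proposal C 7, Proposal D 5, Proposal E 8. Proposal B eliminated.
Round 2: Proposal A 6, Proposal C 7, Proposal D 5, Proposal E 8. Proposal D eliminated.
Round 3: Proposal A 11, Proposal C 7, Proposal E 8. Proposal C eliminated.
Round 4: Proposal A 18, Proposal E 8. Proposal A has a majority (≥14).

Proposal A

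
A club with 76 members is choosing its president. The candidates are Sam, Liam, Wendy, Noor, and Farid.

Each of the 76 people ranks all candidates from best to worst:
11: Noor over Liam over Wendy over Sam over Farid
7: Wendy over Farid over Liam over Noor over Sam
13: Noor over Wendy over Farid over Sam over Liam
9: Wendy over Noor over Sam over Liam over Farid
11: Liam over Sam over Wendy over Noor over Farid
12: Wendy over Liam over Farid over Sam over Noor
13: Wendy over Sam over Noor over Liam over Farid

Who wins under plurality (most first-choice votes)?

Wendy

First-place votes: Sam 0, Liam 11, Wendy 41, Noor 24, Farid 0.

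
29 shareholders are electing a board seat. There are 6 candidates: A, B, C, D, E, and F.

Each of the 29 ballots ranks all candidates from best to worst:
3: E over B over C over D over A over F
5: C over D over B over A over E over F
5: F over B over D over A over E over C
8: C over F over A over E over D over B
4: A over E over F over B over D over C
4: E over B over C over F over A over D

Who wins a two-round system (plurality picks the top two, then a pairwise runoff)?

E

Round 1 first-place votes: A 4, B 0, C 13, D 0, E 7, F 5. C and E advance.
Runoff: C is ranked above E on 13 ballots, E above C on 16.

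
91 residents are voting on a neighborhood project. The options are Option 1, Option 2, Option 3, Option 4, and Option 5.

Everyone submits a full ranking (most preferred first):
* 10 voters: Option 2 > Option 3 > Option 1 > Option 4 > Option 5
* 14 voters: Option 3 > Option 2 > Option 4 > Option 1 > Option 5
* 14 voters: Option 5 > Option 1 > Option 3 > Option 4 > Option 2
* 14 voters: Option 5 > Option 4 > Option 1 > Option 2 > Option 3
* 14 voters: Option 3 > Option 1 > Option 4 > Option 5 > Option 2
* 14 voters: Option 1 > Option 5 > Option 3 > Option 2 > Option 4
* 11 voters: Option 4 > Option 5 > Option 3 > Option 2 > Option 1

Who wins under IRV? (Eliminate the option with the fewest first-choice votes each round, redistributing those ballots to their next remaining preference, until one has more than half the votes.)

Round 1: Option 1 14, Option 2 10, Option 3 28, Option 4 11, Option 5 28. Option 2 eliminated.
Round 2: Option 1 14, Option 3 38, Option 4 11, Option 5 28. Option 4 eliminated.
Round 3: Option 1 14, Option 3 38, Option 5 39. Option 1 eliminated.
Round 4: Option 3 38, Option 5 53. Option 5 has a majority (≥46).

Option 5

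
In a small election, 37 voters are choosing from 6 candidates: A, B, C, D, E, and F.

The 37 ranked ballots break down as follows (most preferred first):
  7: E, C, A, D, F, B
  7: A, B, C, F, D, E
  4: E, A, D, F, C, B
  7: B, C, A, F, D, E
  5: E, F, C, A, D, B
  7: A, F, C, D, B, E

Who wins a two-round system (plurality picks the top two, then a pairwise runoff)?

Round 1 first-place votes: A 14, B 7, C 0, D 0, E 16, F 0. E and A advance.
Runoff: E is ranked above A on 16 ballots, A above E on 21.

A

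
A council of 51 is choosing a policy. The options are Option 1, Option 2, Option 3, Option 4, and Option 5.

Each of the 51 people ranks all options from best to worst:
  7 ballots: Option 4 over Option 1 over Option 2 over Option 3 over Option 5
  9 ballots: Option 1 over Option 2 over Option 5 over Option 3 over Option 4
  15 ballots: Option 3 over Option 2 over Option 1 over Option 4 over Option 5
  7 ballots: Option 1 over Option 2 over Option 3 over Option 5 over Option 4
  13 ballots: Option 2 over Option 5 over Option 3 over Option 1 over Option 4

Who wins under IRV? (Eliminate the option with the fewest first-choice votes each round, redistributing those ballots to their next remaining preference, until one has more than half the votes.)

Option 3

Round 1: Option 1 16, Option 2 13, Option 3 15, Option 4 7, Option 5 0. Option 5 eliminated.
Round 2: Option 1 16, Option 2 13, Option 3 15, Option 4 7. Option 4 eliminated.
Round 3: Option 1 23, Option 2 13, Option 3 15. Option 2 eliminated.
Round 4: Option 1 23, Option 3 28. Option 3 has a majority (≥26).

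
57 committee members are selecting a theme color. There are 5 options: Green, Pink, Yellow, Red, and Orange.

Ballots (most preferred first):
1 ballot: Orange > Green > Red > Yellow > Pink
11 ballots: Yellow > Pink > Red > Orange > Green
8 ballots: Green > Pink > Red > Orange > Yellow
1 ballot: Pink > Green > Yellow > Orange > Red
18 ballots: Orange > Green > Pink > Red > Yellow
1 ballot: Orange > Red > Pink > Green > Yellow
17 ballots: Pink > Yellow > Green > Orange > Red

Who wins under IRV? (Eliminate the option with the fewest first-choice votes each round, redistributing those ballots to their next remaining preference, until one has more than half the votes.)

Round 1: Green 8, Pink 18, Yellow 11, Red 0, Orange 20. Red eliminated.
Round 2: Green 8, Pink 18, Yellow 11, Orange 20. Green eliminated.
Round 3: Pink 26, Yellow 11, Orange 20. Yellow eliminated.
Round 4: Pink 37, Orange 20. Pink has a majority (≥29).

Pink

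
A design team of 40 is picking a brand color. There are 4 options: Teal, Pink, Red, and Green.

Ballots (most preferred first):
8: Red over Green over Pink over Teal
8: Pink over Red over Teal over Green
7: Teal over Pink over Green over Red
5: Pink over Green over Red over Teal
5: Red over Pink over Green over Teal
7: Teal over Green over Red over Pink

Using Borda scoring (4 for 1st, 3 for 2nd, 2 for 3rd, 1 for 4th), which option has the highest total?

Teal: 8×1 + 8×2 + 7×4 + 5×1 + 5×1 + 7×4 = 90
Pink: 8×2 + 8×4 + 7×3 + 5×4 + 5×3 + 7×1 = 111
Red: 8×4 + 8×3 + 7×1 + 5×2 + 5×4 + 7×2 = 107
Green: 8×3 + 8×1 + 7×2 + 5×3 + 5×2 + 7×3 = 92

Pink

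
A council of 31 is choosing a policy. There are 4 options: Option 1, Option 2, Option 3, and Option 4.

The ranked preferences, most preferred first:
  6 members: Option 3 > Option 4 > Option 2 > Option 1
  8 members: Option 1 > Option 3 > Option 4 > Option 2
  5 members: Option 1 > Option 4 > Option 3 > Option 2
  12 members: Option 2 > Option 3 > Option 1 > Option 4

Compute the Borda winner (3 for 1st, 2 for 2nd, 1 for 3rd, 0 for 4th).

Option 1: 6×0 + 8×3 + 5×3 + 12×1 = 51
Option 2: 6×1 + 8×0 + 5×0 + 12×3 = 42
Option 3: 6×3 + 8×2 + 5×1 + 12×2 = 63
Option 4: 6×2 + 8×1 + 5×2 + 12×0 = 30

Option 3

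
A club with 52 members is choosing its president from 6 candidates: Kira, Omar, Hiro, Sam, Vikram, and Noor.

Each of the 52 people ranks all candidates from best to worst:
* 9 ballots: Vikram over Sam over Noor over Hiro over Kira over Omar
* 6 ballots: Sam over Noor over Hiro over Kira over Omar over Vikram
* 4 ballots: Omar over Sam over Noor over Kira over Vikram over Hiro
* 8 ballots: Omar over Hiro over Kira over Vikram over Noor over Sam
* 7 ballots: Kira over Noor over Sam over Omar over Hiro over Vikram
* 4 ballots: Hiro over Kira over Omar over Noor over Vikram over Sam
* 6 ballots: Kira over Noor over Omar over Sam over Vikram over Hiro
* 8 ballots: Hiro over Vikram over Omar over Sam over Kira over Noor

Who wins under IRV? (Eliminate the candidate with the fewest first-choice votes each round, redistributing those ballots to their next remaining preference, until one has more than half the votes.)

Round 1: Kira 13, Omar 12, Hiro 12, Sam 6, Vikram 9, Noor 0. Noor eliminated.
Round 2: Kira 13, Omar 12, Hiro 12, Sam 6, Vikram 9. Sam eliminated.
Round 3: Kira 13, Omar 12, Hiro 18, Vikram 9. Vikram eliminated.
Round 4: Kira 13, Omar 12, Hiro 27. Hiro has a majority (≥27).

Hiro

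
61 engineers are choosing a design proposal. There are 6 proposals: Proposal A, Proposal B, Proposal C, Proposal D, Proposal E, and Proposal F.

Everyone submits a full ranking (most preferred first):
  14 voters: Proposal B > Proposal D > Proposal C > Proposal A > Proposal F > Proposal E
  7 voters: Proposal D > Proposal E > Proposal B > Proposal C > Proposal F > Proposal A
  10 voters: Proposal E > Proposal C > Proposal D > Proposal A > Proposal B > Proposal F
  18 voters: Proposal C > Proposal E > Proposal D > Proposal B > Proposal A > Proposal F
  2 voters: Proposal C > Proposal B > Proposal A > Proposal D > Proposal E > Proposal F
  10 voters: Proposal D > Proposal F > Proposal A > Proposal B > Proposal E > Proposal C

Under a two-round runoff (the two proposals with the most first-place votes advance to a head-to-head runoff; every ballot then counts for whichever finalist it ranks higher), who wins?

Round 1 first-place votes: Proposal A 0, Proposal B 14, Proposal C 20, Proposal D 17, Proposal E 10, Proposal F 0. Proposal C and Proposal D advance.
Runoff: Proposal C is ranked above Proposal D on 30 ballots, Proposal D above Proposal C on 31.

Proposal D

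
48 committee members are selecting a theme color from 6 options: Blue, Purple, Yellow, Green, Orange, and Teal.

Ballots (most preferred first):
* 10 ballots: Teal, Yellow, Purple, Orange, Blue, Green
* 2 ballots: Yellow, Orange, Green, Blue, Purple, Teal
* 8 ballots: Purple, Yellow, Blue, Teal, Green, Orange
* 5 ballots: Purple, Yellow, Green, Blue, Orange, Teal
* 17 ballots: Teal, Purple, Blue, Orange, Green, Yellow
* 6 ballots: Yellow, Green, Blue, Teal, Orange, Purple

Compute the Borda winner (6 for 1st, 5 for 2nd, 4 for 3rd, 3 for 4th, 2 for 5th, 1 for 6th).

Purple

Blue: 10×2 + 2×3 + 8×4 + 5×3 + 17×4 + 6×4 = 165
Purple: 10×4 + 2×2 + 8×6 + 5×6 + 17×5 + 6×1 = 213
Yellow: 10×5 + 2×6 + 8×5 + 5×5 + 17×1 + 6×6 = 180
Green: 10×1 + 2×4 + 8×2 + 5×4 + 17×2 + 6×5 = 118
Orange: 10×3 + 2×5 + 8×1 + 5×2 + 17×3 + 6×2 = 121
Teal: 10×6 + 2×1 + 8×3 + 5×1 + 17×6 + 6×3 = 211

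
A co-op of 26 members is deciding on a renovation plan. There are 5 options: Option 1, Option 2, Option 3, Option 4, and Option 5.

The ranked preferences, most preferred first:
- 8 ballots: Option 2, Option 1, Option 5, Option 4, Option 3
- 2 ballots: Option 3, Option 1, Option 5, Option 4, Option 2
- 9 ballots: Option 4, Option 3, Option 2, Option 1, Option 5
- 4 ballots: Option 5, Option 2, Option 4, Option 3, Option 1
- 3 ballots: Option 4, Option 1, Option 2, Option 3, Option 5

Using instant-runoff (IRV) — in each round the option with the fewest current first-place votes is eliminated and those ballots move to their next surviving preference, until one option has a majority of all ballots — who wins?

Option 4

Round 1: Option 1 0, Option 2 8, Option 3 2, Option 4 12, Option 5 4. Option 1 eliminated.
Round 2: Option 2 8, Option 3 2, Option 4 12, Option 5 4. Option 3 eliminated.
Round 3: Option 2 8, Option 4 12, Option 5 6. Option 5 eliminated.
Round 4: Option 2 12, Option 4 14. Option 4 has a majority (≥14).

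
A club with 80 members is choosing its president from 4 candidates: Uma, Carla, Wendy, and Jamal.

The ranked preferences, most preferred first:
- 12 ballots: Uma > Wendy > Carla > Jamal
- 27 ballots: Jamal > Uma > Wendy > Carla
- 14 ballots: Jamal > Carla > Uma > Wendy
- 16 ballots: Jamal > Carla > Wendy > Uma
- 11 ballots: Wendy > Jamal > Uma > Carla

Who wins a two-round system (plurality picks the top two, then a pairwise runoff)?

Jamal

Round 1 first-place votes: Uma 12, Carla 0, Wendy 11, Jamal 57. Jamal and Uma advance.
Runoff: Jamal is ranked above Uma on 68 ballots, Uma above Jamal on 12.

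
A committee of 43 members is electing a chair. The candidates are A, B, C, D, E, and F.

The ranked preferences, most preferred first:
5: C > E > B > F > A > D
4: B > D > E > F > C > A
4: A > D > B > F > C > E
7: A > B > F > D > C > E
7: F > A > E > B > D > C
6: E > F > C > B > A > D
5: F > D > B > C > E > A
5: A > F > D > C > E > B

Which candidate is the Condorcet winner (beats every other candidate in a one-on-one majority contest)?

F

F vs A: 27–16
F vs B: 23–20
F vs C: 38–5
F vs D: 35–8
F vs E: 28–15
F beats every other candidate.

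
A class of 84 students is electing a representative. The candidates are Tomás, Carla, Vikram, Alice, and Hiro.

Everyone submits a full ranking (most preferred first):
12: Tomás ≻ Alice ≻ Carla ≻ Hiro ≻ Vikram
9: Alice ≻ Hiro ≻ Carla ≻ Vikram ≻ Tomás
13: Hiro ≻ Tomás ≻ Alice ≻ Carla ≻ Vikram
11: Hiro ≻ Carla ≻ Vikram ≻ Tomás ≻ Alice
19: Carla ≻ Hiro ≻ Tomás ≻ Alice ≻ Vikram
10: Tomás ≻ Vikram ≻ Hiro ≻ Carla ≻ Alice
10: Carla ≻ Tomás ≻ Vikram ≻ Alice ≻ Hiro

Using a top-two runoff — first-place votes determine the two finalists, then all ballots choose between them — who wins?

Hiro

Round 1 first-place votes: Tomás 22, Carla 29, Vikram 0, Alice 9, Hiro 24. Carla and Hiro advance.
Runoff: Carla is ranked above Hiro on 41 ballots, Hiro above Carla on 43.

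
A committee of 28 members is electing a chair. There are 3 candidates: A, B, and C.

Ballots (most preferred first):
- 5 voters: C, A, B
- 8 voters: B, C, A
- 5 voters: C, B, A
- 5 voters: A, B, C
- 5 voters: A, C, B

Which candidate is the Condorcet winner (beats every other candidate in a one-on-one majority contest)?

C vs A: 18–10
C vs B: 15–13
C beats every other candidate.

C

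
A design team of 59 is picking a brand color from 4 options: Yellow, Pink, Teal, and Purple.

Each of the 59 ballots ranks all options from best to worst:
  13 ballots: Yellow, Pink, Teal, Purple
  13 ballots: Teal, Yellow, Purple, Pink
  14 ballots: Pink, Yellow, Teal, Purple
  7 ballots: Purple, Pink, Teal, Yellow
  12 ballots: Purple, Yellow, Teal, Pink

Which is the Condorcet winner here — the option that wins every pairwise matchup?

Yellow vs Pink: 38–21
Yellow vs Teal: 39–20
Yellow vs Purple: 40–19
Yellow beats every other option.

Yellow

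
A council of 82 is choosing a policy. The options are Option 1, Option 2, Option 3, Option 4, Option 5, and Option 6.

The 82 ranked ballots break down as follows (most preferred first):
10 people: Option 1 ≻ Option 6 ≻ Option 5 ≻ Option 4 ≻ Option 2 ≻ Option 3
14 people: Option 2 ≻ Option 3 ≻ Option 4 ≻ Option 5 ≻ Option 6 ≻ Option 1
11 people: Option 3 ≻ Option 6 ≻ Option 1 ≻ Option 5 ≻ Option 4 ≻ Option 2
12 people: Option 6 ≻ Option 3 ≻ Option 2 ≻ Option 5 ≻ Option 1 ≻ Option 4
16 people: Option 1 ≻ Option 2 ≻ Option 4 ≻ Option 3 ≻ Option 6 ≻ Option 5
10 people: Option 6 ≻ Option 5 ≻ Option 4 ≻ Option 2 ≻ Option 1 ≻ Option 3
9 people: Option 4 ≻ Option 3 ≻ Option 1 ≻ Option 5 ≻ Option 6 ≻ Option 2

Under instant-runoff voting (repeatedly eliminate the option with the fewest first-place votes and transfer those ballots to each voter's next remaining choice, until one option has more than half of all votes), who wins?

Option 3

Round 1: Option 1 26, Option 2 14, Option 3 11, Option 4 9, Option 5 0, Option 6 22. Option 5 eliminated.
Round 2: Option 1 26, Option 2 14, Option 3 11, Option 4 9, Option 6 22. Option 4 eliminated.
Round 3: Option 1 26, Option 2 14, Option 3 20, Option 6 22. Option 2 eliminated.
Round 4: Option 1 26, Option 3 34, Option 6 22. Option 6 eliminated.
Round 5: Option 1 36, Option 3 46. Option 3 has a majority (≥42).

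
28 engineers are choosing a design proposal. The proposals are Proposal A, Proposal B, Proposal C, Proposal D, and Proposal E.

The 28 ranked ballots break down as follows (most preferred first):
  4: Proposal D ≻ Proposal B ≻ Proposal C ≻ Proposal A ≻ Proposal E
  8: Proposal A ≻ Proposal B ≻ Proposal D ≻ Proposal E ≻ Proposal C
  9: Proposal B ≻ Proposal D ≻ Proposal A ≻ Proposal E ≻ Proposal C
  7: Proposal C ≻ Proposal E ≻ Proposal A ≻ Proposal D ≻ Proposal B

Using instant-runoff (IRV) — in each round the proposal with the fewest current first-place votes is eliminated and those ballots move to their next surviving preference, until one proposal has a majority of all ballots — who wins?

Proposal A

Round 1: Proposal A 8, Proposal B 9, Proposal C 7, Proposal D 4, Proposal E 0. Proposal E eliminated.
Round 2: Proposal A 8, Proposal B 9, Proposal C 7, Proposal D 4. Proposal D eliminated.
Round 3: Proposal A 8, Proposal B 13, Proposal C 7. Proposal C eliminated.
Round 4: Proposal A 15, Proposal B 13. Proposal A has a majority (≥15).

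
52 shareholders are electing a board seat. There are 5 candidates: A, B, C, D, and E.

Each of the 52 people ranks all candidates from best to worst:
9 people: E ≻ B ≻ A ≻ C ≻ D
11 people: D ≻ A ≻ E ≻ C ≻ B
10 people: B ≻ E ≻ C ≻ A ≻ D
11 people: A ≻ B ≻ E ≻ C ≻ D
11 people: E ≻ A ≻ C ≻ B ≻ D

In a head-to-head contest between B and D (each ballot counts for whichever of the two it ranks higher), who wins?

B

B is ranked above D on 41 ballots; D above B on 11.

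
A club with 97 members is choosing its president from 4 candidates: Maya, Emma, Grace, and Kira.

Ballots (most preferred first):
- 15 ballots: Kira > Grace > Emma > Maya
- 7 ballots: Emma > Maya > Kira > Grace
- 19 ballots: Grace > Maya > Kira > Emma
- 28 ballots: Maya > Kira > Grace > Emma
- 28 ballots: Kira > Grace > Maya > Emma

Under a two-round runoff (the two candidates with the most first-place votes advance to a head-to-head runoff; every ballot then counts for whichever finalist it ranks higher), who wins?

Round 1 first-place votes: Maya 28, Emma 7, Grace 19, Kira 43. Kira and Maya advance.
Runoff: Kira is ranked above Maya on 43 ballots, Maya above Kira on 54.

Maya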